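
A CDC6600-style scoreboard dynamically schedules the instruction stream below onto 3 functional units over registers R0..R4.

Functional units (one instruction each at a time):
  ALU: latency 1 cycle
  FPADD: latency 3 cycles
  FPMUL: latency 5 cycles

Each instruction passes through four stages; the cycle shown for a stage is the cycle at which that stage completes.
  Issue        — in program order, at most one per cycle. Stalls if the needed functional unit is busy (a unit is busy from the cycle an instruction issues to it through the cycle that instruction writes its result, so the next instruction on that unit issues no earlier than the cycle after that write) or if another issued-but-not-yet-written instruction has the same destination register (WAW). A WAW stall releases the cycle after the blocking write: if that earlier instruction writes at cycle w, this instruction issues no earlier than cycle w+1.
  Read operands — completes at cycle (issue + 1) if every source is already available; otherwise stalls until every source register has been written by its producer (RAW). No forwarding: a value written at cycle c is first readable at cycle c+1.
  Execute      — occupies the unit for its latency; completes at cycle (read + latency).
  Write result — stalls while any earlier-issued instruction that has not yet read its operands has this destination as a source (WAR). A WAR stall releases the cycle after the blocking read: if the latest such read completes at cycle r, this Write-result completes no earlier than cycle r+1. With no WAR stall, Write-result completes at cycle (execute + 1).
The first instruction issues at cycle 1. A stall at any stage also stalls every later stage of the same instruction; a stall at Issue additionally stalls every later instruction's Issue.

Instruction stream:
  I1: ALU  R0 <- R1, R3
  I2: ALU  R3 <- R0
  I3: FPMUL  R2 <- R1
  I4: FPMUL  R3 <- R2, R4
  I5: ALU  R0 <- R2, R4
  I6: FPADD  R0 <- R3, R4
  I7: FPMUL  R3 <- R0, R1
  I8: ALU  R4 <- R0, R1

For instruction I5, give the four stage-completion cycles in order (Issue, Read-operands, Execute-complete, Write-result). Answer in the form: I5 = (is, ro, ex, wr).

1) issue 1, read 2, done 3, write 4
2) issue 5, read 6, done 7, write 8  <struct: ALU busy until I1 writes@4>
3) issue 6, read 7, done 12, write 13
4) issue 14, read 15, done 20, write 21  <struct: FPMUL busy until I3 writes@13>
5) issue 15, read 16, done 17, write 18
6) issue 19, read 22, done 25, write 26  <WAW R0: wait I5 write@18 / RAW R3: wait I4 write@21>
7) issue 22, read 27, done 32, write 33  <struct: FPMUL busy until I4 writes@21 / RAW R0: wait I6 write@26>
8) issue 23, read 27, done 28, write 29  <RAW R0: wait I6 write@26>

I5 = (15, 16, 17, 18)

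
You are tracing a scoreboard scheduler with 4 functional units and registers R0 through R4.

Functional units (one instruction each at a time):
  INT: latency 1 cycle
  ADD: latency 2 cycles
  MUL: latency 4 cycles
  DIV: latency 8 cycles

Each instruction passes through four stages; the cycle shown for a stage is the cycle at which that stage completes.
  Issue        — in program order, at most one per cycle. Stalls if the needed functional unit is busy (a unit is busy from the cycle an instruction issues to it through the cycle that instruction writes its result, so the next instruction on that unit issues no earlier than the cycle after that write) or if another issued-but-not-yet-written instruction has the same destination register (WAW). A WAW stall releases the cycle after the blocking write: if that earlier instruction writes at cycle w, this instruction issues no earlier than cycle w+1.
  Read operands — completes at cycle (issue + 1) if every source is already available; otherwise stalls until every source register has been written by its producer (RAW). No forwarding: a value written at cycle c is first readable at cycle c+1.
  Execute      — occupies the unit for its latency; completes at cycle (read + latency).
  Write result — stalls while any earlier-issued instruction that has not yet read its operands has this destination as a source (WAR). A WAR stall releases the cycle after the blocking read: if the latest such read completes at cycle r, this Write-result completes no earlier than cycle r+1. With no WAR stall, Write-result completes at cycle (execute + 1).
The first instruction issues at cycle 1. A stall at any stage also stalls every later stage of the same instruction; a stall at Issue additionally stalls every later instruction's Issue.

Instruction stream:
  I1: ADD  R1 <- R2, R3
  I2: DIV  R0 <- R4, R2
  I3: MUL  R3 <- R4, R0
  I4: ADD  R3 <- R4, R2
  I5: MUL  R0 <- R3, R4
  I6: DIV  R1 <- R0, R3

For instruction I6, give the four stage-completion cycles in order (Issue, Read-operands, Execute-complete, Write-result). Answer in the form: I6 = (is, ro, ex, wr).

[I1] 1/2/4/5
[I2] 2/3/11/12
[I3] 3/13/17/18  (RAW R0: wait I2 write@12)
[I4] 19/20/22/23  (WAW R3: wait I3 write@18)
[I5] 20/24/28/29  (RAW R3: wait I4 write@23)
[I6] 21/30/38/39  (RAW R0: wait I5 write@29)

I6 = (21, 30, 38, 39)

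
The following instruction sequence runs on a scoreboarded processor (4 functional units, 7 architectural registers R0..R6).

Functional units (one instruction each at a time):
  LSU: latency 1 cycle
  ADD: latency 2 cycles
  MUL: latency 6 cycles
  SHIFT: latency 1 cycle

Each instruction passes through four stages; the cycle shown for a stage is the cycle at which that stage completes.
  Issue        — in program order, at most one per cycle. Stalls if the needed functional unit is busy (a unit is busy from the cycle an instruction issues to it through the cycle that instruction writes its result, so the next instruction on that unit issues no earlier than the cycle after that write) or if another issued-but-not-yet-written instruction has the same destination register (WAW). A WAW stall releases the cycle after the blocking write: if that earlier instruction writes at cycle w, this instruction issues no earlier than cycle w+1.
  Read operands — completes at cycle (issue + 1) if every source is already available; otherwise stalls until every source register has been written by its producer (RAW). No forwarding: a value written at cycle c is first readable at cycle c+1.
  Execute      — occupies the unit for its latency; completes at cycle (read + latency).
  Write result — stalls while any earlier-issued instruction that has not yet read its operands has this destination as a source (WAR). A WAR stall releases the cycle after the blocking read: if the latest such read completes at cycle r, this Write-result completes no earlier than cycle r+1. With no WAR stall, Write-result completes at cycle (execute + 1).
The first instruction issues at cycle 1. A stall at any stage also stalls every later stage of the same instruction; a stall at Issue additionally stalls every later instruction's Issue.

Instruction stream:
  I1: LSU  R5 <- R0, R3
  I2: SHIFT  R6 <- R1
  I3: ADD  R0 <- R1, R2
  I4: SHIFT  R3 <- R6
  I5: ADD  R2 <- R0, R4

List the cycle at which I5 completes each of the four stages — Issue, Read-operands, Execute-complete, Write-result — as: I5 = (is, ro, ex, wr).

I5 = (8, 9, 11, 12)

cycle 1: issue I1 (LSU)
cycle 2: I1 read-ops, issue I2 (SHIFT)
cycle 3: I1 finished on LSU, I2 read-ops, issue I3 (ADD)
cycle 4: I1→R5, I2 finished on SHIFT, I3 read-ops
cycle 5: I2→R6
cycle 6: I3 finished on ADD, issue I4 (SHIFT)
cycle 7: I3→R0, I4 read-ops
cycle 8: I4 finished on SHIFT, issue I5 (ADD)
cycle 9: I4→R3, I5 read-ops
cycle 11: I5 finished on ADD
cycle 12: I5→R2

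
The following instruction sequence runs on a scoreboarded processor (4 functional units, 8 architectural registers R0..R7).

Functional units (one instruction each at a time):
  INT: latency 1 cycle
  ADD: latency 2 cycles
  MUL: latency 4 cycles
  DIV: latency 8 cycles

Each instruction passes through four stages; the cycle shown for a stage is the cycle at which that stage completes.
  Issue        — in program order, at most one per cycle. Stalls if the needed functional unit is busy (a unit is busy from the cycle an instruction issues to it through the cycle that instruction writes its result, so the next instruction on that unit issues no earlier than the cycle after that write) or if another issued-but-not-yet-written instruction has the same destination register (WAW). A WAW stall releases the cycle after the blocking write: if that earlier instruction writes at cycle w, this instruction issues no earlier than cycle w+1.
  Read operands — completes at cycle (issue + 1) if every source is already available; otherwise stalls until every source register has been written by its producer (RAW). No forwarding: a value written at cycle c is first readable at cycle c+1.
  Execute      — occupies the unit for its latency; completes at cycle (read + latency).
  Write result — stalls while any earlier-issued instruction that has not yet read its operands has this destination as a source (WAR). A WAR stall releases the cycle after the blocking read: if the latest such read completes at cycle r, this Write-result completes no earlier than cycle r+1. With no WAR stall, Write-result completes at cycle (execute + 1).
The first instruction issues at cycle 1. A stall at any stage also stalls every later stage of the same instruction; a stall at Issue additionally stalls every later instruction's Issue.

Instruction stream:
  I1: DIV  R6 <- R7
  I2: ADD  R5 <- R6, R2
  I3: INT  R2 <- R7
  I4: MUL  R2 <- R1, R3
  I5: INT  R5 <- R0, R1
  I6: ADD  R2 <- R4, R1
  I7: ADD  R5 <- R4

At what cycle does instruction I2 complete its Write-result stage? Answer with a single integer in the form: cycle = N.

cycle = 15

[1] I1→DIV
[2] I1 RO; I2→ADD
[3] I3→INT
[4] I3 RO
[5] I3 EX
[10] I1 EX
[11] I1 WR R6
[12] I2 RO
[13] I3 WR R2
[14] I2 EX; I4→MUL
[15] I2 WR R5; I4 RO
[16] I5→INT
[17] I5 RO
[18] I5 EX
[19] I4 EX; I5 WR R5
[20] I4 WR R2
[21] I6→ADD
[22] I6 RO
[24] I6 EX
[25] I6 WR R2
[26] I7→ADD
[27] I7 RO
[29] I7 EX
[30] I7 WR R5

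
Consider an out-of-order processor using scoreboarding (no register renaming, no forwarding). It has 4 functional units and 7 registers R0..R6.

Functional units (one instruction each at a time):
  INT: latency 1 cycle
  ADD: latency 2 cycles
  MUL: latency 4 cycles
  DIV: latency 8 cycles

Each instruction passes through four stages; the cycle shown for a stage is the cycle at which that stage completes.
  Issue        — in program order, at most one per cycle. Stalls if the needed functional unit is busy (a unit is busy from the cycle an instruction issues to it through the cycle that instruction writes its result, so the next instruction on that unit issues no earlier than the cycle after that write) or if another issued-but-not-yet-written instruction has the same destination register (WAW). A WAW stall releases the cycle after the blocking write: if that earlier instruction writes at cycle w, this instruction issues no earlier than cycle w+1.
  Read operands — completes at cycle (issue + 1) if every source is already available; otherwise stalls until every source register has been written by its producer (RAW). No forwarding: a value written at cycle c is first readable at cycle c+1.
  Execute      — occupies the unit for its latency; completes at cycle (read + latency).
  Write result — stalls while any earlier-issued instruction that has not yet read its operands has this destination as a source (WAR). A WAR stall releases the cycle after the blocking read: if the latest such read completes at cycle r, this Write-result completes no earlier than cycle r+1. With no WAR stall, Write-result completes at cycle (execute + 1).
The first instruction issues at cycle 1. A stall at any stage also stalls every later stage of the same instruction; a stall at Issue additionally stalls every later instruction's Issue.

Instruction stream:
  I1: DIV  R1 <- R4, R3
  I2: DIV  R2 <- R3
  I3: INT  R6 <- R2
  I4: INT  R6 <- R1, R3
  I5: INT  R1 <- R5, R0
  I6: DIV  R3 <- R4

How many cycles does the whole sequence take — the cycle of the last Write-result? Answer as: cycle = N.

cycle = 41

[1] issue I1 (DIV)
[2] I1 read-ops
[10] I1 finished on DIV
[11] I1→R1
[12] issue I2 (DIV)
[13] I2 read-ops, issue I3 (INT)
[21] I2 finished on DIV
[22] I2→R2
[23] I3 read-ops
[24] I3 finished on INT
[25] I3→R6
[26] issue I4 (INT)
[27] I4 read-ops
[28] I4 finished on INT
[29] I4→R6
[30] issue I5 (INT)
[31] I5 read-ops, issue I6 (DIV)
[32] I5 finished on INT, I6 read-ops
[33] I5→R1
[40] I6 finished on DIV
[41] I6→R3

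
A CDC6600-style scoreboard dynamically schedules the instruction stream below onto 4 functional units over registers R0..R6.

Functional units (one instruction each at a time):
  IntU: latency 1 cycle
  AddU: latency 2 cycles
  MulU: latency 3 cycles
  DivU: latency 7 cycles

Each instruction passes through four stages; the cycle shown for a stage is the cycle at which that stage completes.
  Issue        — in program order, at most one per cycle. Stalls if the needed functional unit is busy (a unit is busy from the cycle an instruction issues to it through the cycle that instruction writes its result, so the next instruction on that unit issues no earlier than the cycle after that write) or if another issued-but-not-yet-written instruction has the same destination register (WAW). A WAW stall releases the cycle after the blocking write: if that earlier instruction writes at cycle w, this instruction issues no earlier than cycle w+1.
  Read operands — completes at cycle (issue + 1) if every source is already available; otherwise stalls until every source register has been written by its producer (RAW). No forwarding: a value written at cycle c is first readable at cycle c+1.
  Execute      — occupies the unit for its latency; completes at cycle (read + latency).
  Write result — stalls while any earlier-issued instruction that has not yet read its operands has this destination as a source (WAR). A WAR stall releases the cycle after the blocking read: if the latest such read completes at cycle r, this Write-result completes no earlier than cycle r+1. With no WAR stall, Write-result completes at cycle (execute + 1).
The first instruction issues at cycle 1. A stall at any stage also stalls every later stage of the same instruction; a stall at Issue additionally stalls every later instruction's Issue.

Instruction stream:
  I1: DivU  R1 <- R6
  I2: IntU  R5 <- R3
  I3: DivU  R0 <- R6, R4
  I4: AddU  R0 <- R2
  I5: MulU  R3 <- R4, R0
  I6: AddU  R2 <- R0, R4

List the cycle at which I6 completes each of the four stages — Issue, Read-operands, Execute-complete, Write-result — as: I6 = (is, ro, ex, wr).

I6 = (26, 27, 29, 30)

1) issue 1, read 2, done 9, write 10
2) issue 2, read 3, done 4, write 5
3) issue 11, read 12, done 19, write 20  <struct: DivU busy until I1 writes@10>
4) issue 21, read 22, done 24, write 25  <WAW R0: wait I3 write@20>
5) issue 22, read 26, done 29, write 30  <RAW R0: wait I4 write@25>
6) issue 26, read 27, done 29, write 30  <struct: AddU busy until I4 writes@25>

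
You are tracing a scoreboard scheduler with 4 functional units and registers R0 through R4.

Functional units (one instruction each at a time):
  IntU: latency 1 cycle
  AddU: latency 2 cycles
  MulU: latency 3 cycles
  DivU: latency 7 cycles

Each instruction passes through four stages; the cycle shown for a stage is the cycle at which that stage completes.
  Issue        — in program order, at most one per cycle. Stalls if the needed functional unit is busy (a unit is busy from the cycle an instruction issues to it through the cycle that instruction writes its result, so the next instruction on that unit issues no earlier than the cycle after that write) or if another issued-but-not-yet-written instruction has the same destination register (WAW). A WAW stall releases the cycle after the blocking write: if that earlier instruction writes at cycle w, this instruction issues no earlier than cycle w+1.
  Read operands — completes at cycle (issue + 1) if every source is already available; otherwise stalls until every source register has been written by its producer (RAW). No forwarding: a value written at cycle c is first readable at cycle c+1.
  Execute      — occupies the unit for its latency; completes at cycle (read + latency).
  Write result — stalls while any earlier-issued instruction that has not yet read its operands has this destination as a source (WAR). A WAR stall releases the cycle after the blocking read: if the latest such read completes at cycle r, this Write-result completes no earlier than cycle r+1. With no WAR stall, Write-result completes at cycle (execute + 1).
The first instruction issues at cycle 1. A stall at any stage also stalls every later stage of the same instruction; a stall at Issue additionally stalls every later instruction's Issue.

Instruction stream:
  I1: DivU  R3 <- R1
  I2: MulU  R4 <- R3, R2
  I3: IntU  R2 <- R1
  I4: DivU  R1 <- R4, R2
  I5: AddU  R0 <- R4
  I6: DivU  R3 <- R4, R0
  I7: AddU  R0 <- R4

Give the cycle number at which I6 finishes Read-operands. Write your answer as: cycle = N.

c1: I1 dispatched to DivU
c2: I1 operands ready · I2 dispatched to MulU
c3: I3 dispatched to IntU
c4: I3 operands ready
c5: I3 complete
c9: I1 complete
c10: R3←I1
c11: I2 operands ready · I4 dispatched to DivU
c12: R2←I3 · I5 dispatched to AddU
c14: I2 complete
c15: R4←I2
c16: I4 operands ready · I5 operands ready
c18: I5 complete
c19: R0←I5
c23: I4 complete
c24: R1←I4
c25: I6 dispatched to DivU
c26: I6 operands ready · I7 dispatched to AddU
c27: I7 operands ready
c29: I7 complete
c30: R0←I7
c33: I6 complete
c34: R3←I6

cycle = 26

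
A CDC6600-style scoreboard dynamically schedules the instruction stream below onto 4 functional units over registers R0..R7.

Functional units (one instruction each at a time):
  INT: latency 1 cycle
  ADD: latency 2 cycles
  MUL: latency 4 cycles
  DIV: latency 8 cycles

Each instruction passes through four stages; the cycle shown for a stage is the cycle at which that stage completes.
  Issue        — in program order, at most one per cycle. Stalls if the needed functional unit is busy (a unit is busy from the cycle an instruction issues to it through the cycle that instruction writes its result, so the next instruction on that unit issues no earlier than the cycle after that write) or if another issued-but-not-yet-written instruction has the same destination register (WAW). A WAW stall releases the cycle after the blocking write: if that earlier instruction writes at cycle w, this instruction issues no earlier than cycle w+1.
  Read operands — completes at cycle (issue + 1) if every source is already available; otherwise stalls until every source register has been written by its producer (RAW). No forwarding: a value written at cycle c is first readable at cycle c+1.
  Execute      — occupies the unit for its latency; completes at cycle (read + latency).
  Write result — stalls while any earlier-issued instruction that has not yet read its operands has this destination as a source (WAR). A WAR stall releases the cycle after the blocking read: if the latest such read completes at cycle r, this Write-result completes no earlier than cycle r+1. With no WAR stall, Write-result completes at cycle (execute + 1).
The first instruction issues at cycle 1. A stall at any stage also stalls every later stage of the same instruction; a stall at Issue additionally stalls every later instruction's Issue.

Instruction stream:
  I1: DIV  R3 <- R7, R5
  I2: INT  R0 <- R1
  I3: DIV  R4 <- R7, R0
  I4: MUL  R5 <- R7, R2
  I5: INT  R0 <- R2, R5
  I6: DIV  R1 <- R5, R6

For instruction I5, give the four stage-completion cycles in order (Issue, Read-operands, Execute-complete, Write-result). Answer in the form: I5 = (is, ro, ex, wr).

t=1  I1 issues→DIV
t=2  I1 reads, I2 issues→INT
t=3  I2 reads
t=4  I2 exec-done
t=5  I2 writes R0
t=10  I1 exec-done
t=11  I1 writes R3
t=12  I3 issues→DIV
t=13  I3 reads, I4 issues→MUL
t=14  I4 reads, I5 issues→INT
t=18  I4 exec-done
t=19  I4 writes R5
t=20  I5 reads
t=21  I3 exec-done, I5 exec-done
t=22  I3 writes R4, I5 writes R0
t=23  I6 issues→DIV
t=24  I6 reads
t=32  I6 exec-done
t=33  I6 writes R1

I5 = (14, 20, 21, 22)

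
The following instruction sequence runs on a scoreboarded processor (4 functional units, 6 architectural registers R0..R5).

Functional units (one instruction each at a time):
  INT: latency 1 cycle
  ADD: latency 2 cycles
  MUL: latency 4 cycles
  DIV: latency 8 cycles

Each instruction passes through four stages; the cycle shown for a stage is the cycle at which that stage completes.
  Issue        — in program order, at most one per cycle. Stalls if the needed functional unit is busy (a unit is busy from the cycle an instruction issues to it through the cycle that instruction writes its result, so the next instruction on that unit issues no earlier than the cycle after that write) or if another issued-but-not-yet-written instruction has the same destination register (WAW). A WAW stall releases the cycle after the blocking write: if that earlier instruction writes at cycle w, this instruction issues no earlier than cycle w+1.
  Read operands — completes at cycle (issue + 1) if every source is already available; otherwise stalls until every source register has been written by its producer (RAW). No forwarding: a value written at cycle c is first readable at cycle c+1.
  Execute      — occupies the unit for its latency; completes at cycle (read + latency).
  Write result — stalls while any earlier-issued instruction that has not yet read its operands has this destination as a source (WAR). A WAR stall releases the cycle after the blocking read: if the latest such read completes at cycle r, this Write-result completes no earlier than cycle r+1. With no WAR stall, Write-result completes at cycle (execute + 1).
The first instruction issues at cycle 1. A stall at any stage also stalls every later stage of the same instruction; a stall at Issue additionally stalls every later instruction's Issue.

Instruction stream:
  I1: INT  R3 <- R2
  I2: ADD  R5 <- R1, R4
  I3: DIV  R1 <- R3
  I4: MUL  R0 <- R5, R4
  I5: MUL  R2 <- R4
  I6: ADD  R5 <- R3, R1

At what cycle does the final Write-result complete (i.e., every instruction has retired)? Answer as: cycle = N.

cycle = 19

c1: I1 dispatched to INT
c2: I1 operands ready; I2 dispatched to ADD
c3: I1 complete; I2 operands ready; I3 dispatched to DIV
c4: R3←I1; I4 dispatched to MUL
c5: I2 complete; I3 operands ready
c6: R5←I2
c7: I4 operands ready
c11: I4 complete
c12: R0←I4
c13: I3 complete; I5 dispatched to MUL
c14: R1←I3; I5 operands ready; I6 dispatched to ADD
c15: I6 operands ready
c17: I6 complete
c18: I5 complete; R5←I6
c19: R2←I5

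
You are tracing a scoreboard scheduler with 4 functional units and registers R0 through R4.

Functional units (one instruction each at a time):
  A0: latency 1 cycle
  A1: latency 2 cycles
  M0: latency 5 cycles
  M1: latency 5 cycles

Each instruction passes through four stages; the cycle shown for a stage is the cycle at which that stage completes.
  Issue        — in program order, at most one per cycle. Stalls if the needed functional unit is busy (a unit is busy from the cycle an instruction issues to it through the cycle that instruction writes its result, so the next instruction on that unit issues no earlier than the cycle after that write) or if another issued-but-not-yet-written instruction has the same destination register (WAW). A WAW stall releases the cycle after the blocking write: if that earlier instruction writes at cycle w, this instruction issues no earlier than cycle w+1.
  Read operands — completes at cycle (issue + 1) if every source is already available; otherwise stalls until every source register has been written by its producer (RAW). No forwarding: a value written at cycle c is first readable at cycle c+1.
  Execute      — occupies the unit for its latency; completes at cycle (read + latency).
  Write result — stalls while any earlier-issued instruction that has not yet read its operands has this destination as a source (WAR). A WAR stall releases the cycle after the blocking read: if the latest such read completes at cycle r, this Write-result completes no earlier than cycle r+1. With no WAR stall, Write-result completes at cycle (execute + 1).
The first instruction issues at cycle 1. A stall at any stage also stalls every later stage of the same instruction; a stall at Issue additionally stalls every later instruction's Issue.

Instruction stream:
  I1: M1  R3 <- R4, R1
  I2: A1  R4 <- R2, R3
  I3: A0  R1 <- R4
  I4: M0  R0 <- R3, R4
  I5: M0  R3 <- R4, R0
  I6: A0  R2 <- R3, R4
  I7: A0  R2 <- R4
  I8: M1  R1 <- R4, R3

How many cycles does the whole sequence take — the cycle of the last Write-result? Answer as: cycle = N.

[I1] 1/2/7/8
[I2] 2/9/11/12  (RAW R3: wait I1 write@8)
[I3] 3/13/14/15  (RAW R4: wait I2 write@12)
[I4] 4/13/18/19  (RAW R4: wait I2 write@12)
[I5] 20/21/26/27  (struct: M0 busy until I4 writes@19)
[I6] 21/28/29/30  (RAW R3: wait I5 write@27)
[I7] 31/32/33/34  (struct: A0 busy until I6 writes@30)
[I8] 32/33/38/39

cycle = 39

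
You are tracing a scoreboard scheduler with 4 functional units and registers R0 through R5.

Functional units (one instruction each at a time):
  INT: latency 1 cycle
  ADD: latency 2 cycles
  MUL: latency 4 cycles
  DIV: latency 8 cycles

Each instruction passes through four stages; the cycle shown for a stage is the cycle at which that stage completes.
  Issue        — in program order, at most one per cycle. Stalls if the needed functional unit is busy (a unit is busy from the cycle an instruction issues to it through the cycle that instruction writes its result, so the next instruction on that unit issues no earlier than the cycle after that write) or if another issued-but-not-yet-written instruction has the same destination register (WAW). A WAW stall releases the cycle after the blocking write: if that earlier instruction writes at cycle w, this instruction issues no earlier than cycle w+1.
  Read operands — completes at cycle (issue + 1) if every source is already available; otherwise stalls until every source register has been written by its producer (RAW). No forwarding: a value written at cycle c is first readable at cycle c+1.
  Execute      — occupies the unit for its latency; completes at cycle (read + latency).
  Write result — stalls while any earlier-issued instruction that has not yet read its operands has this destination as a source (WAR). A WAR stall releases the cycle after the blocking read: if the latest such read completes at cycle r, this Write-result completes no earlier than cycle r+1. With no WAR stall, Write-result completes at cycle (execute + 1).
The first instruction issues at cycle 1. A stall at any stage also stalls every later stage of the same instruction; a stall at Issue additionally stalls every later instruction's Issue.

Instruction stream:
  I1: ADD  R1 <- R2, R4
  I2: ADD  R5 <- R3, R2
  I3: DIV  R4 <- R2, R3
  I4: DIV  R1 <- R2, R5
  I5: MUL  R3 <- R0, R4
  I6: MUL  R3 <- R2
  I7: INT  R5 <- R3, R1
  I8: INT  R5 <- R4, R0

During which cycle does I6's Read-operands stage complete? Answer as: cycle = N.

cycle = 27

cycle 1: issue I1 (ADD)
cycle 2: I1 read-ops
cycle 4: I1 finished on ADD
cycle 5: I1→R1
cycle 6: issue I2 (ADD)
cycle 7: I2 read-ops · issue I3 (DIV)
cycle 8: I3 read-ops
cycle 9: I2 finished on ADD
cycle 10: I2→R5
cycle 16: I3 finished on DIV
cycle 17: I3→R4
cycle 18: issue I4 (DIV)
cycle 19: I4 read-ops · issue I5 (MUL)
cycle 20: I5 read-ops
cycle 24: I5 finished on MUL
cycle 25: I5→R3
cycle 26: issue I6 (MUL)
cycle 27: I4 finished on DIV · I6 read-ops · issue I7 (INT)
cycle 28: I4→R1
cycle 31: I6 finished on MUL
cycle 32: I6→R3
cycle 33: I7 read-ops
cycle 34: I7 finished on INT
cycle 35: I7→R5
cycle 36: issue I8 (INT)
cycle 37: I8 read-ops
cycle 38: I8 finished on INT
cycle 39: I8→R5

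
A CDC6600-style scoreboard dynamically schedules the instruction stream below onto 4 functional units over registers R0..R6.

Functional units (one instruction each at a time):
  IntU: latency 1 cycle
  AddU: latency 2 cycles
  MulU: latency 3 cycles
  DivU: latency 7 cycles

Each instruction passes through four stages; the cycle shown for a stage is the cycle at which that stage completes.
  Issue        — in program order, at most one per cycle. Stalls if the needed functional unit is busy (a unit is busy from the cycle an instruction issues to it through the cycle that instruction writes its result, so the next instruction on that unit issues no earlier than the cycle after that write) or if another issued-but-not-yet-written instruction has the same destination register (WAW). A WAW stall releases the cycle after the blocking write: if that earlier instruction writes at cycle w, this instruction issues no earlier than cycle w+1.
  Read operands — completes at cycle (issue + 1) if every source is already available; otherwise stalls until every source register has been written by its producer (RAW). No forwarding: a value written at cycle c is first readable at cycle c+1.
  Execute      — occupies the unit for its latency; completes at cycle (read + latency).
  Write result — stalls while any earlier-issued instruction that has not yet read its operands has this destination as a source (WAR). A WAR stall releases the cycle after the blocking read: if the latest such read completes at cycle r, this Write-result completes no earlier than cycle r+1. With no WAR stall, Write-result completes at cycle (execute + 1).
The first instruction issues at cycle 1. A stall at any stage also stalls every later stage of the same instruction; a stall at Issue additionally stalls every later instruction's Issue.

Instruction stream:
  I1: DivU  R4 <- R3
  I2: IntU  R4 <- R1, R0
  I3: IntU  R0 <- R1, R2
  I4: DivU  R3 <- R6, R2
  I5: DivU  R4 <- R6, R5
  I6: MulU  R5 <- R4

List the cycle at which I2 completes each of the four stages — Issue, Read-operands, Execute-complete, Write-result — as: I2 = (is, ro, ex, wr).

I2 = (11, 12, 13, 14)

t=1  issue I1 (DivU)
t=2  I1 read-ops
t=9  I1 finished on DivU
t=10  I1→R4
t=11  issue I2 (IntU)
t=12  I2 read-ops
t=13  I2 finished on IntU
t=14  I2→R4
t=15  issue I3 (IntU)
t=16  I3 read-ops; issue I4 (DivU)
t=17  I3 finished on IntU; I4 read-ops
t=18  I3→R0
t=24  I4 finished on DivU
t=25  I4→R3
t=26  issue I5 (DivU)
t=27  I5 read-ops; issue I6 (MulU)
t=34  I5 finished on DivU
t=35  I5→R4
t=36  I6 read-ops
t=39  I6 finished on MulU
t=40  I6→R5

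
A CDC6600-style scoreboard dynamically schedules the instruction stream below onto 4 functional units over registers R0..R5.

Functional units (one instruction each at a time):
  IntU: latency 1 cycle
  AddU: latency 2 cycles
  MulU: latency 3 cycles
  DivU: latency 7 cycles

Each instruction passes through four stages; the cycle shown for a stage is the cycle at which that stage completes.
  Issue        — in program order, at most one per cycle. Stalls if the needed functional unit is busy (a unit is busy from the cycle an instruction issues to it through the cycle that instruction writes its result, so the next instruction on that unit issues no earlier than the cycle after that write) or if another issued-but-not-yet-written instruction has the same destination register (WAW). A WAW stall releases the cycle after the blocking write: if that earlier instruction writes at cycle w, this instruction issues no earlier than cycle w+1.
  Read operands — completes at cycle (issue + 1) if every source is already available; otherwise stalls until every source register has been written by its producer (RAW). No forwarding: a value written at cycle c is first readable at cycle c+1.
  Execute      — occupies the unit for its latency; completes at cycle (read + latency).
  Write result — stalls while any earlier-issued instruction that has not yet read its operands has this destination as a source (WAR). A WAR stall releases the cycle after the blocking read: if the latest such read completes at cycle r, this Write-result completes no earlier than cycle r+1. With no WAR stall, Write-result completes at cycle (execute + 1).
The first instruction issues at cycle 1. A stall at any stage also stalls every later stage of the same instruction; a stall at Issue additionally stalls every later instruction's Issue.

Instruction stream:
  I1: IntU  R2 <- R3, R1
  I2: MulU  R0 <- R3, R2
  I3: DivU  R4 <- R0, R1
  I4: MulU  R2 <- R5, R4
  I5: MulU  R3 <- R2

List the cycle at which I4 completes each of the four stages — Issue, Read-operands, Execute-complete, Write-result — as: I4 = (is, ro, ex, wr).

cycle 1: I1→IntU
cycle 2: I1 RO | I2→MulU
cycle 3: I1 EX | I3→DivU
cycle 4: I1 WR R2
cycle 5: I2 RO
cycle 8: I2 EX
cycle 9: I2 WR R0
cycle 10: I3 RO | I4→MulU
cycle 17: I3 EX
cycle 18: I3 WR R4
cycle 19: I4 RO
cycle 22: I4 EX
cycle 23: I4 WR R2
cycle 24: I5→MulU
cycle 25: I5 RO
cycle 28: I5 EX
cycle 29: I5 WR R3

I4 = (10, 19, 22, 23)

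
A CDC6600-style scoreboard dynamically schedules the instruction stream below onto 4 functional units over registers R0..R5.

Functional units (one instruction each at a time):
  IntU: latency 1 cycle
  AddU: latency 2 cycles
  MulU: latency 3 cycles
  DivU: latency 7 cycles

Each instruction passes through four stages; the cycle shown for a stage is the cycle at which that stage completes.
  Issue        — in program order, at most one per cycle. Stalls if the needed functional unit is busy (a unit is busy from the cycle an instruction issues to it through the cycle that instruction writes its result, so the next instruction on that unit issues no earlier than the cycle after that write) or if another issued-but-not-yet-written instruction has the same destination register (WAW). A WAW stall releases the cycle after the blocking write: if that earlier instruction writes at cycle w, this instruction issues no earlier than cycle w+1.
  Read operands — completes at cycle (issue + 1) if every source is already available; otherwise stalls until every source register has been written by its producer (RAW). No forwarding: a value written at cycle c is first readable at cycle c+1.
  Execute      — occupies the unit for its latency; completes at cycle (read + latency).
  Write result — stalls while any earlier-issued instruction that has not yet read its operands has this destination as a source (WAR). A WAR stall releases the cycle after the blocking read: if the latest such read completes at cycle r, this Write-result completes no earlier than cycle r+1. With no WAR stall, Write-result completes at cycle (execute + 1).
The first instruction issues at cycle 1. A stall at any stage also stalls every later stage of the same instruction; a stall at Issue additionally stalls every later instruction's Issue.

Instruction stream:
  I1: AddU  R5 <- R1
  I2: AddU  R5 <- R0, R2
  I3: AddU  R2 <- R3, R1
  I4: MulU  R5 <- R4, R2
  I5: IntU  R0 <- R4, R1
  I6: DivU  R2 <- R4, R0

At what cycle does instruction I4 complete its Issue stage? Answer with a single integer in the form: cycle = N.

1) issue 1, read 2, done 4, write 5
2) issue 6, read 7, done 9, write 10  <struct: AddU busy until I1 writes@5>
3) issue 11, read 12, done 14, write 15  <struct: AddU busy until I2 writes@10>
4) issue 12, read 16, done 19, write 20  <RAW R2: wait I3 write@15>
5) issue 13, read 14, done 15, write 16
6) issue 16, read 17, done 24, write 25  <WAW R2: wait I3 write@15>

cycle = 12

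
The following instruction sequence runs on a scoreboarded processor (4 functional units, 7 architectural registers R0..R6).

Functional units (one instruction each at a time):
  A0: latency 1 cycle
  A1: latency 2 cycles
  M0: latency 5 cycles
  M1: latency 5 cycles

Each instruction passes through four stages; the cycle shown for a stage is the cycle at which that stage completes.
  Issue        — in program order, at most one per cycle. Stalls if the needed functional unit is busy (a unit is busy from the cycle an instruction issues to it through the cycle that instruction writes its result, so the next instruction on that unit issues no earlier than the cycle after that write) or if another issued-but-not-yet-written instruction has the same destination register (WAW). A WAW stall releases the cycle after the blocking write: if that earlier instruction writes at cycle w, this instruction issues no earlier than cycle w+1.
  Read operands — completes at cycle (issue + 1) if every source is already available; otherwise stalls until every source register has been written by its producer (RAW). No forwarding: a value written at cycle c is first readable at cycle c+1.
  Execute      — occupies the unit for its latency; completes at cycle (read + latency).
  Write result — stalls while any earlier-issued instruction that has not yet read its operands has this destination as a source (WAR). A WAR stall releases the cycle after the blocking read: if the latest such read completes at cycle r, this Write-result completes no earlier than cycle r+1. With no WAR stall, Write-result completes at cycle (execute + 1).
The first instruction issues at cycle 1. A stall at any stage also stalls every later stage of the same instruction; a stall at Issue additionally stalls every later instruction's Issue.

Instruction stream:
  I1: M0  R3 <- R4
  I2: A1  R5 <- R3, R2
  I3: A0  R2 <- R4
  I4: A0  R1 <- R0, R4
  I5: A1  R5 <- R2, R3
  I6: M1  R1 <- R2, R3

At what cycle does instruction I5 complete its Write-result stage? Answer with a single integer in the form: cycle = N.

cycle = 17

[1] issue I1 (M0)
[2] I1 read-ops, issue I2 (A1)
[3] issue I3 (A0)
[4] I3 read-ops
[5] I3 finished on A0
[7] I1 finished on M0
[8] I1→R3
[9] I2 read-ops
[10] I3→R2
[11] I2 finished on A1, issue I4 (A0)
[12] I2→R5, I4 read-ops
[13] I4 finished on A0, issue I5 (A1)
[14] I4→R1, I5 read-ops
[15] issue I6 (M1)
[16] I5 finished on A1, I6 read-ops
[17] I5→R5
[21] I6 finished on M1
[22] I6→R1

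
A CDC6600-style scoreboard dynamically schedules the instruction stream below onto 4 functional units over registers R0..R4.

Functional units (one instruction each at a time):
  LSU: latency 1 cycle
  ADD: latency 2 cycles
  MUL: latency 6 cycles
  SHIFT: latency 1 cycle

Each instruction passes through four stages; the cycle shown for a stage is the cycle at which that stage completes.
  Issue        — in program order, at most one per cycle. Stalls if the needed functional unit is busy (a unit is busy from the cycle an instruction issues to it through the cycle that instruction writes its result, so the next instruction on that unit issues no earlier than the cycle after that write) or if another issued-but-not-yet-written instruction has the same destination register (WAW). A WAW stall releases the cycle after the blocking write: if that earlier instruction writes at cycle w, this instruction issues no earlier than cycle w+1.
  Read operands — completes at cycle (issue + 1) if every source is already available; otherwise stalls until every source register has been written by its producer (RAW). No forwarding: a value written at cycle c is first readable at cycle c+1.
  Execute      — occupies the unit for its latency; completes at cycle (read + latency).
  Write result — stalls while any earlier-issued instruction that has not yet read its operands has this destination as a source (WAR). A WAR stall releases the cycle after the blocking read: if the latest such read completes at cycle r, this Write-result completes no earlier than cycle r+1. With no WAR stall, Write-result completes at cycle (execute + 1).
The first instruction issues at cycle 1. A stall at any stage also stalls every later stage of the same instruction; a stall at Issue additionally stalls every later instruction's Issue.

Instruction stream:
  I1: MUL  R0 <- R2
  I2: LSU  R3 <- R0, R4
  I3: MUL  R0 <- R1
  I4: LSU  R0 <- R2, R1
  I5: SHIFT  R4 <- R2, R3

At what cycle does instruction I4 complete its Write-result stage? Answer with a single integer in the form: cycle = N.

cycle = 22

c1: I1 dispatched to MUL
c2: I1 operands ready, I2 dispatched to LSU
c8: I1 complete
c9: R0←I1
c10: I2 operands ready, I3 dispatched to MUL
c11: I2 complete, I3 operands ready
c12: R3←I2
c17: I3 complete
c18: R0←I3
c19: I4 dispatched to LSU
c20: I4 operands ready, I5 dispatched to SHIFT
c21: I4 complete, I5 operands ready
c22: R0←I4, I5 complete
c23: R4←I5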